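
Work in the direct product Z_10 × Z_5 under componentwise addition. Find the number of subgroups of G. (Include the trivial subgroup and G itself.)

|G| = 50, so by Lagrange every subgroup order divides 50. Divisors: 1, 2, 5, 10, 25, 50.
Subgroups by order — order 1: 1; order 2: 1; order 5: 6; order 10: 6; order 25: 1; order 50: 1.
Total: 1 + 1 + 6 + 6 + 1 + 1 = 16.

16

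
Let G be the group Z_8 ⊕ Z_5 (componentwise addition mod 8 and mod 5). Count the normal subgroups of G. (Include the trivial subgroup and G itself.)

8

G is abelian, so every subgroup is normal.
G has 8 subgroups in total, hence 8 normal subgroups.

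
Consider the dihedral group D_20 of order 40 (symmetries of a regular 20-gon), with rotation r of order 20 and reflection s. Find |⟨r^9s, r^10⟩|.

|⟨r^9s⟩| = 2 and |⟨r^10⟩| = 2, so |H| is a multiple of lcm(2, 2) = 2 and divides |G| = 40.
Closing under the operation: H = {e, r^10, r^9s, r^19s}, so |H| = 4.

4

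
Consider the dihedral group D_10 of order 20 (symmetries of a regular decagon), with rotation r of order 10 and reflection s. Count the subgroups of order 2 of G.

|G| = 20 and 2 | 20, so subgroups of order 2 are possible by Lagrange.
The subgroups of order 2 are: {e, r^2s}; {e, r^3s}; {e, r^4s}; {e, r^5}; … (11 in all).
So G has 11 subgroups of order 2.

11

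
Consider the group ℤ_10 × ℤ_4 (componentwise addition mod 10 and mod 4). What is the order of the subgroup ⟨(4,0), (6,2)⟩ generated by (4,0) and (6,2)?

10

|⟨(4,0)⟩| = 5 and |⟨(6,2)⟩| = 10, so |H| is a multiple of lcm(5, 10) = 10 and divides |G| = 40.
Closing under the operation: H = {(0,0), (0,2), (2,0), (2,2), (4,0), (4,2), (6,0), (6,2), (8,0), (8,2)}, so |H| = 10.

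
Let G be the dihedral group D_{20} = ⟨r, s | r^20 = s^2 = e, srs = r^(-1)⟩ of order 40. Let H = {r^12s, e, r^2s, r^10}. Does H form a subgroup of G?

|H| = 4 divides |G| = 40, consistent with Lagrange.
H contains the identity, every element's inverse is in H, and H is closed under ·: it is a subgroup.

Yes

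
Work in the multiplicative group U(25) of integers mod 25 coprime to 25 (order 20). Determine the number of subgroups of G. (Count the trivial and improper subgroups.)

|G| = 20, so by Lagrange every subgroup order divides 20. Divisors: 1, 2, 4, 5, 10, 20.
Subgroups by order — order 1: 1; order 2: 1; order 4: 1; order 5: 1; order 10: 1; order 20: 1.
Total: 1 + 1 + 1 + 1 + 1 + 1 = 6.

6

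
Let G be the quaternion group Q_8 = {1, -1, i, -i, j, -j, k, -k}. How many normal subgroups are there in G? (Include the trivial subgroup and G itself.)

6

G has 6 subgroups. Checking conjugation-invariance by order — order 1: 1/1 normal; order 2: 1/1 normal; order 4: 3/3 normal; order 8: 1/1 normal.
Total normal subgroups: 6.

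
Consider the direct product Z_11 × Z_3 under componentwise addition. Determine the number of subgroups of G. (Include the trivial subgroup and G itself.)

4

|G| = 33, so by Lagrange every subgroup order divides 33. Divisors: 1, 3, 11, 33.
Subgroups by order — order 1: 1; order 3: 1; order 11: 1; order 33: 1.
Total: 1 + 1 + 1 + 1 = 4.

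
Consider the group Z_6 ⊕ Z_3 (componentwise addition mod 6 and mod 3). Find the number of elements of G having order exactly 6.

8

An element (a,b) has order lcm(ord(a), ord(b)); count pairs with lcm equal to 6.
Enumerating gives 8 such elements.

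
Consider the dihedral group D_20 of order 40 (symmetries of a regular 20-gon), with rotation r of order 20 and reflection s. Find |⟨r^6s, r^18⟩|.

|⟨r^6s⟩| = 2 and |⟨r^18⟩| = 10, so |H| is a multiple of lcm(2, 10) = 10 and divides |G| = 40.
Closing under the operation: H = {e, r^2, r^4, r^6, r^8, r^10, r^12, r^14, r^16, r^18, s, r^2s, r^4s, r^6s, r^8s, r^10s, r^12s, r^14s, r^16s, r^18s}, so |H| = 20.

20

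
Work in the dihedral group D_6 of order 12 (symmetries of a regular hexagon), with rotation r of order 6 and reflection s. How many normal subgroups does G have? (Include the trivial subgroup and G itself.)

7

G has 16 subgroups. Checking conjugation-invariance by order — order 1: 1/1 normal; order 2: 1/7 normal; order 3: 1/1 normal; order 4: 0/3 normal; order 6: 3/3 normal; order 12: 1/1 normal.
Total normal subgroups: 7.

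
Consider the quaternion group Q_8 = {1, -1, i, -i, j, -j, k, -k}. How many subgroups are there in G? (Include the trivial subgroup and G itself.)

|G| = 8, so by Lagrange every subgroup order divides 8. Divisors: 1, 2, 4, 8.
Subgroups by order — order 1: 1; order 2: 1; order 4: 3; order 8: 1.
Total: 1 + 1 + 3 + 1 = 6.

6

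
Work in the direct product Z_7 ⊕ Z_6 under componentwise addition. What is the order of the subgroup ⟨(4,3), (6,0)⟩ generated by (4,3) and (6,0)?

14

|⟨(4,3)⟩| = 14 and |⟨(6,0)⟩| = 7, so |H| is a multiple of lcm(14, 7) = 14 and divides |G| = 42.
Closing under the operation: H = {(0,0), (0,3), (1,0), (1,3), (2,0), (2,3), (3,0), (3,3), (4,0), (4,3), (5,0), (5,3), (6,0), (6,3)}, so |H| = 14.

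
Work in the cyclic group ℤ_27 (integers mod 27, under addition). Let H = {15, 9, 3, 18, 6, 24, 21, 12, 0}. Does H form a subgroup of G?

|H| = 9 divides |G| = 27, consistent with Lagrange.
H contains the identity, every element's inverse is in H, and H is closed under +: it is a subgroup.
In fact H = ⟨3⟩.

Yes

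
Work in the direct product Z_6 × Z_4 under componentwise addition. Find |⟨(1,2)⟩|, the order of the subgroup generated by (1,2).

The order of (1,2) in Z_6 × Z_4 is lcm(ord(1) in Z_6, ord(2) in Z_4).
ord(1) = 6 and ord(2) = 2, so |⟨(1,2)⟩| = lcm(6, 2) = 6.

6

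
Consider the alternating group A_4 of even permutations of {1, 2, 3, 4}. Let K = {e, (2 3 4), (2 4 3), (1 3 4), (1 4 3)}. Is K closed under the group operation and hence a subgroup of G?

|K| = 5 does not divide |G| = 12, so by Lagrange K is not a subgroup.

No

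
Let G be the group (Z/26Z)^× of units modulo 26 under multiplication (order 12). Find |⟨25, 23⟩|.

|⟨25⟩| = 2 and |⟨23⟩| = 6, so |H| is a multiple of lcm(2, 6) = 6 and divides |G| = 12.
Closing under the operation: H = {1, 3, 9, 17, 23, 25}, so |H| = 6.

6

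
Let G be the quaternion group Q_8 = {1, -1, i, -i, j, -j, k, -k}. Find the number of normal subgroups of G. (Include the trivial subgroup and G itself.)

G has 6 subgroups. Checking conjugation-invariance by order — order 1: 1/1 normal; order 2: 1/1 normal; order 4: 3/3 normal; order 8: 1/1 normal.
Total normal subgroups: 6.

6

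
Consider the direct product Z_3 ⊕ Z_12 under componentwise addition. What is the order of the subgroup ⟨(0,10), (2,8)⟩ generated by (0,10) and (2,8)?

18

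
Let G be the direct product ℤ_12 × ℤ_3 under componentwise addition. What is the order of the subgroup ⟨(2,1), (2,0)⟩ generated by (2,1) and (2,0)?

18

|⟨(2,1)⟩| = 6 and |⟨(2,0)⟩| = 6, so |H| is a multiple of lcm(6, 6) = 6 and divides |G| = 36.
Closing under the operation: H = {(0,0), (0,1), (0,2), (2,0), (2,1), (2,2), (4,0), (4,1), (4,2), (6,0), (6,1), (6,2), (8,0), (8,1), (8,2), (10,0), (10,1), (10,2)}, so |H| = 18.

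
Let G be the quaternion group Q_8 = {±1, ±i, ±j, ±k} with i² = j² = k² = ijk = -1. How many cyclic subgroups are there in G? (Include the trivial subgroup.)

Each element a generates a cyclic subgroup ⟨a⟩; distinct elements may generate the same one (a cyclic group of order d has φ(d) generators).
Cyclic subgroups by order — order 1: 1; order 2: 1; order 4: 3.
Total: 5.

5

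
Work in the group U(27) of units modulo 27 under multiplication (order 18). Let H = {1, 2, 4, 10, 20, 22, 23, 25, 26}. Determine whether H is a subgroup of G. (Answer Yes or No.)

2 ∈ H but its inverse 14 ∉ H, so H is not a subgroup.

No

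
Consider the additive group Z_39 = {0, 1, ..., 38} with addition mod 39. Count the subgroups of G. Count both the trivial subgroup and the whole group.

4

A cyclic group of order 39 has exactly one subgroup for each divisor of 39.
Divisors of 39: 1, 3, 13, 39.
So Z_39 has 4 subgroups.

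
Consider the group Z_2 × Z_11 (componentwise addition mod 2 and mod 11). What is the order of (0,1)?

11

The order of (0,1) in Z_2 × Z_11 is lcm(ord(0) in Z_2, ord(1) in Z_11).
ord(0) = 1 and ord(1) = 11, so |⟨(0,1)⟩| = lcm(1, 11) = 11.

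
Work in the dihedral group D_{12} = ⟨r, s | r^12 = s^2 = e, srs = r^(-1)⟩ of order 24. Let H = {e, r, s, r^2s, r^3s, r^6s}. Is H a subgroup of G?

r ∈ H but its inverse r^11 ∉ H, so H is not a subgroup.

No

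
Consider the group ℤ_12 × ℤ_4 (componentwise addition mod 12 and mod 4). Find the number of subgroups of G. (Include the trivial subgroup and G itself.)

|G| = 48, so by Lagrange every subgroup order divides 48. Divisors: 1, 2, 3, 4, 6, 8, 12, 16, 24, 48.
Subgroups by order — order 1: 1; order 2: 3; order 3: 1; order 4: 7; order 6: 3; order 8: 3; order 12: 7; order 16: 1; order 24: 3; order 48: 1.
Total: 1 + 3 + 1 + 7 + 3 + 3 + 7 + 1 + 3 + 1 = 30.

30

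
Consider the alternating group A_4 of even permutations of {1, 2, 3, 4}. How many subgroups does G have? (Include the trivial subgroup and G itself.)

|G| = 12, so by Lagrange every subgroup order divides 12. Divisors: 1, 2, 3, 4, 6, 12.
Subgroups by order — order 1: 1; order 2: 3; order 3: 4; order 4: 1; order 6: 0; order 12: 1.
Total: 1 + 3 + 4 + 1 + 0 + 1 = 10.

10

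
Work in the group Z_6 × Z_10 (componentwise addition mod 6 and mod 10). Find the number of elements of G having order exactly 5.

An element (a,b) has order lcm(ord(a), ord(b)); count pairs with lcm equal to 5.
Enumerating gives 4 such elements.

4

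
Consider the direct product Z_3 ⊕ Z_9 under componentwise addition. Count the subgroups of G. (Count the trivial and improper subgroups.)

|G| = 27, so by Lagrange every subgroup order divides 27. Divisors: 1, 3, 9, 27.
Subgroups by order — order 1: 1; order 3: 4; order 9: 4; order 27: 1.
Total: 1 + 4 + 4 + 1 = 10.

10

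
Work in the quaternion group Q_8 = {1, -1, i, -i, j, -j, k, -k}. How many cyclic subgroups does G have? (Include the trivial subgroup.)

A cyclic subgroup of order d is generated by each of its φ(d) elements of order d, so the cyclic subgroups of order d number (#elements of order d)/φ(d).
Cyclic subgroups by order — order 1: 1; order 2: 1; order 4: 3.
Total: 5.

5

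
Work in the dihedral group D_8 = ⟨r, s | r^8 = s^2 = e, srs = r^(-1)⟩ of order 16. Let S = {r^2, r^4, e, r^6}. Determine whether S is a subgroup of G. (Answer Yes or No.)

|S| = 4 divides |G| = 16, consistent with Lagrange.
S contains the identity, every element's inverse is in S, and S is closed under ·: it is a subgroup.
In fact S = ⟨r^6⟩.

Yes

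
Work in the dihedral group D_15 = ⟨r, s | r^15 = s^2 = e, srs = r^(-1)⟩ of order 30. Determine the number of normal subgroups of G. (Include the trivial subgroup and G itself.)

G has 28 subgroups. Checking conjugation-invariance by order — order 1: 1/1 normal; order 2: 0/15 normal; order 3: 1/1 normal; order 5: 1/1 normal; order 6: 0/5 normal; order 10: 0/3 normal; order 15: 1/1 normal; order 30: 1/1 normal.
Total normal subgroups: 5.

5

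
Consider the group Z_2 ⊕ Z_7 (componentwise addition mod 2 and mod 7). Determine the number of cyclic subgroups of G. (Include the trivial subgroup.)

4

A cyclic subgroup of order d is generated by each of its φ(d) elements of order d, so the cyclic subgroups of order d number (#elements of order d)/φ(d).
Cyclic subgroups by order — order 1: 1; order 2: 1; order 7: 1; order 14: 1.
Total: 4.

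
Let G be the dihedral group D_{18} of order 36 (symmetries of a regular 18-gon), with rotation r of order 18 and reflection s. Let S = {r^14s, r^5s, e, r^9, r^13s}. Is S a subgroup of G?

No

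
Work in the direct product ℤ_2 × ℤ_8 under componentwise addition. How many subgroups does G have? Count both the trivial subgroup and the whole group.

11

|G| = 16, so by Lagrange every subgroup order divides 16. Divisors: 1, 2, 4, 8, 16.
Subgroups by order — order 1: 1; order 2: 3; order 4: 3; order 8: 3; order 16: 1.
Total: 1 + 3 + 3 + 3 + 1 = 11.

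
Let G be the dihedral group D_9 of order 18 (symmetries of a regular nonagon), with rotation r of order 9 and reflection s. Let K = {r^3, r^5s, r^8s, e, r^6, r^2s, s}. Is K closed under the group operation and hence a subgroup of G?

No

|K| = 7 does not divide |G| = 18, so by Lagrange K is not a subgroup.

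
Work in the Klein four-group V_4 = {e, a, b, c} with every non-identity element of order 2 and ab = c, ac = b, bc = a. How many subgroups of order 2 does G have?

3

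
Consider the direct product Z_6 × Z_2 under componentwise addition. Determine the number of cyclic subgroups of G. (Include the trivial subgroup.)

Each element a generates a cyclic subgroup ⟨a⟩; distinct elements may generate the same one (a cyclic group of order d has φ(d) generators).
Cyclic subgroups by order — order 1: 1; order 2: 3; order 3: 1; order 6: 3.
Total: 8.

8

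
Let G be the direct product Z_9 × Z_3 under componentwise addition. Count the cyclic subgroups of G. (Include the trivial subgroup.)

8

A cyclic subgroup of order d is generated by each of its φ(d) elements of order d, so the cyclic subgroups of order d number (#elements of order d)/φ(d).
Cyclic subgroups by order — order 1: 1; order 3: 4; order 9: 3.
Total: 8.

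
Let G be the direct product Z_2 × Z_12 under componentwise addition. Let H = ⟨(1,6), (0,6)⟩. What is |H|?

|⟨(1,6)⟩| = 2 and |⟨(0,6)⟩| = 2, so |H| is a multiple of lcm(2, 2) = 2 and divides |G| = 24.
Closing under the operation: H = {(0,0), (0,6), (1,0), (1,6)}, so |H| = 4.

4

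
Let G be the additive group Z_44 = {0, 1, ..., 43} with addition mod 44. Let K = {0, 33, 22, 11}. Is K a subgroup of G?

Yes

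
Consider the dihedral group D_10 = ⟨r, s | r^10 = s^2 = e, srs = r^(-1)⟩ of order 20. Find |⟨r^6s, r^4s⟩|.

10

|⟨r^6s⟩| = 2 and |⟨r^4s⟩| = 2, so |H| is a multiple of lcm(2, 2) = 2 and divides |G| = 20.
Closing under the operation: H = {e, r^2, r^4, r^6, r^8, s, r^2s, r^4s, r^6s, r^8s}, so |H| = 10.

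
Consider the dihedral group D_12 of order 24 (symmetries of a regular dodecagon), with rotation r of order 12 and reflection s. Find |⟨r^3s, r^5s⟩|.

|⟨r^3s⟩| = 2 and |⟨r^5s⟩| = 2, so |H| is a multiple of lcm(2, 2) = 2 and divides |G| = 24.
Closing under the operation: H = {e, r^2, r^4, r^6, r^8, r^10, rs, r^3s, r^5s, r^7s, r^9s, r^11s}, so |H| = 12.

12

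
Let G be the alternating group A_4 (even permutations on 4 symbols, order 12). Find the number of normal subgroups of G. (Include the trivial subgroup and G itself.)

G has 10 subgroups. Checking conjugation-invariance by order — order 1: 1/1 normal; order 2: 0/3 normal; order 3: 0/4 normal; order 4: 1/1 normal; order 12: 1/1 normal.
Total normal subgroups: 3.

3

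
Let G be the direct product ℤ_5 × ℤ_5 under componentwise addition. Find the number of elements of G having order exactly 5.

An element (a,b) has order lcm(ord(a), ord(b)); count pairs with lcm equal to 5.
Enumerating gives 24 such elements.

24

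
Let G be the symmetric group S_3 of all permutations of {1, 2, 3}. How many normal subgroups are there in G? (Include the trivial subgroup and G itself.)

G has 6 subgroups. Checking conjugation-invariance by order — order 1: 1/1 normal; order 2: 0/3 normal; order 3: 1/1 normal; order 6: 1/1 normal.
Total normal subgroups: 3.

3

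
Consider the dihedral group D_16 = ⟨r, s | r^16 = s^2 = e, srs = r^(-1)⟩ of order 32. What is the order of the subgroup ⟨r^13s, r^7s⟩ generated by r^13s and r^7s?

16

|⟨r^13s⟩| = 2 and |⟨r^7s⟩| = 2, so |H| is a multiple of lcm(2, 2) = 2 and divides |G| = 32.
Closing under the operation: H = {e, r^2, r^4, r^6, r^8, r^10, r^12, r^14, rs, r^3s, r^5s, r^7s, r^9s, r^11s, r^13s, r^15s}, so |H| = 16.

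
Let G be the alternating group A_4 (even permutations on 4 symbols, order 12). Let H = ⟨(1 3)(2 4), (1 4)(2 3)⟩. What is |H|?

4

|⟨(1 3)(2 4)⟩| = 2 and |⟨(1 4)(2 3)⟩| = 2, so |H| is a multiple of lcm(2, 2) = 2 and divides |G| = 12.
Closing under the operation: H = {e, (1 2)(3 4), (1 3)(2 4), (1 4)(2 3)}, so |H| = 4.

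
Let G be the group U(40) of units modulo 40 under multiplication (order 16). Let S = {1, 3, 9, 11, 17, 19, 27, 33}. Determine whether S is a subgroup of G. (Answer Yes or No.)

|S| = 8 divides |G| = 16, consistent with Lagrange.
S contains the identity, every element's inverse is in S, and S is closed under ·: it is a subgroup.

Yes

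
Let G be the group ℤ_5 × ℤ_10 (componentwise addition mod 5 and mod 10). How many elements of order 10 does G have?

An element (a,b) has order lcm(ord(a), ord(b)); count pairs with lcm equal to 10.
Enumerating gives 24 such elements.

24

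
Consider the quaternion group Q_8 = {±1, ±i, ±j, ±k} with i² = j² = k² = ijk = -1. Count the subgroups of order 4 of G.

|G| = 8 and 4 | 8, so subgroups of order 4 are possible by Lagrange.
The subgroups of order 4 are: {1, -1, i, -i}; {1, -1, j, -j}; {1, -1, k, -k}.
So G has 3 subgroups of order 4.

3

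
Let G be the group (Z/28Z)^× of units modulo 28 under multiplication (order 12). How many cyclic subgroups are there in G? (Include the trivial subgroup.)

8

A cyclic subgroup of order d is generated by each of its φ(d) elements of order d, so the cyclic subgroups of order d number (#elements of order d)/φ(d).
Cyclic subgroups by order — order 1: 1; order 2: 3; order 3: 1; order 6: 3.
Total: 8.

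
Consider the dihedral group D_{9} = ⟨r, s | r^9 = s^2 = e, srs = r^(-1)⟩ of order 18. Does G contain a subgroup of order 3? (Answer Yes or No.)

Yes

3 | 18. A subgroup of order 3 is {e, r^3, r^6}.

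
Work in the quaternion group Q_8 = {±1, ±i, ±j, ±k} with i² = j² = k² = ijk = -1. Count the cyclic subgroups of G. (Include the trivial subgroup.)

Group the elements of G by the cyclic subgroup they generate; each cyclic subgroup of order d accounts for φ(d) elements.
Cyclic subgroups by order — order 1: 1; order 2: 1; order 4: 3.
Total: 5.

5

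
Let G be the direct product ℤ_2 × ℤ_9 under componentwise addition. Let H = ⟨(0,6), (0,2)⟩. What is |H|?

|⟨(0,6)⟩| = 3 and |⟨(0,2)⟩| = 9, so |H| is a multiple of lcm(3, 9) = 9 and divides |G| = 18.
Closing under the operation: H = {(0,0), (0,1), (0,2), (0,3), (0,4), (0,5), (0,6), (0,7), (0,8)}, so |H| = 9.

9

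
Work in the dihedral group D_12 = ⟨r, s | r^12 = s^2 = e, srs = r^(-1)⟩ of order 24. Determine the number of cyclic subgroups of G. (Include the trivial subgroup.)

Group the elements of G by the cyclic subgroup they generate; each cyclic subgroup of order d accounts for φ(d) elements.
Cyclic subgroups by order — order 1: 1; order 2: 13; order 3: 1; order 4: 1; order 6: 1; order 12: 1.
Total: 18.

18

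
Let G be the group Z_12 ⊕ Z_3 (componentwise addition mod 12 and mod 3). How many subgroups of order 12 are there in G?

4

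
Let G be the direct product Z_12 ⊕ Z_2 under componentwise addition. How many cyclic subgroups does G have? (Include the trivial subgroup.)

12

Group the elements of G by the cyclic subgroup they generate; each cyclic subgroup of order d accounts for φ(d) elements.
Cyclic subgroups by order — order 1: 1; order 2: 3; order 3: 1; order 4: 2; order 6: 3; order 12: 2.
Total: 12.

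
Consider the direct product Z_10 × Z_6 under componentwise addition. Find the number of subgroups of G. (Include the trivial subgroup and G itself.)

20

|G| = 60, so by Lagrange every subgroup order divides 60. Divisors: 1, 2, 3, 4, 5, 6, 10, 12, 15, 20, 30, 60.
Subgroups by order — order 1: 1; order 2: 3; order 3: 1; order 4: 1; order 5: 1; order 6: 3; order 10: 3; order 12: 1; order 15: 1; order 20: 1; order 30: 3; order 60: 1.
Total: 1 + 3 + 1 + 1 + 1 + 3 + 3 + 1 + 1 + 1 + 3 + 1 = 20.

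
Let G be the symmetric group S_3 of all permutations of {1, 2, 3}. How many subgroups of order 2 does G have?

|G| = 6 and 2 | 6, so subgroups of order 2 are possible by Lagrange.
The subgroups of order 2 are: {e, (1 2)}; {e, (1 3)}; {e, (2 3)}.
So G has 3 subgroups of order 2.

3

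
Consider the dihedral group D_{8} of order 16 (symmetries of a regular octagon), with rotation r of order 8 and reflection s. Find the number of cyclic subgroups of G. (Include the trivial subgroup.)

12

Group the elements of G by the cyclic subgroup they generate; each cyclic subgroup of order d accounts for φ(d) elements.
Cyclic subgroups by order — order 1: 1; order 2: 9; order 4: 1; order 8: 1.
Total: 12.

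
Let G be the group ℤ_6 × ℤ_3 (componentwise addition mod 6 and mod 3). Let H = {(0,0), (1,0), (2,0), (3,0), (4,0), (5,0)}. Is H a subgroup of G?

Yes

|H| = 6 divides |G| = 18, consistent with Lagrange.
H contains the identity, every element's inverse is in H, and H is closed under +: it is a subgroup.
In fact H = ⟨(5,0)⟩.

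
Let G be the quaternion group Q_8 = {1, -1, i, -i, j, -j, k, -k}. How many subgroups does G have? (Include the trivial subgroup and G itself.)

|G| = 8, so by Lagrange every subgroup order divides 8. Divisors: 1, 2, 4, 8.
Subgroups by order — order 1: 1; order 2: 1; order 4: 3; order 8: 1.
Total: 1 + 1 + 3 + 1 = 6.

6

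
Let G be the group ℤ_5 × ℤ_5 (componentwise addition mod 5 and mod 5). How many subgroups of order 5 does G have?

6

|G| = 25 and 5 | 25, so subgroups of order 5 are possible by Lagrange.
The subgroups of order 5 are: {(0,0), (0,1), (0,2), (0,3), (0,4)}; {(0,0), (1,0), (2,0), (3,0), (4,0)}; {(0,0), (1,1), (2,2), (3,3), (4,4)}; {(0,0), (1,2), (2,4), (3,1), (4,3)}; … (6 in all).
So G has 6 subgroups of order 5.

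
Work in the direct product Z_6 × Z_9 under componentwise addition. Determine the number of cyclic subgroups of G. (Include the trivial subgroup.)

Each element a generates a cyclic subgroup ⟨a⟩; distinct elements may generate the same one (a cyclic group of order d has φ(d) generators).
Cyclic subgroups by order — order 1: 1; order 2: 1; order 3: 4; order 6: 4; order 9: 3; order 18: 3.
Total: 16.

16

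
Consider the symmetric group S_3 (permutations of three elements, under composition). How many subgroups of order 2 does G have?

|G| = 6 and 2 | 6, so subgroups of order 2 are possible by Lagrange.
The subgroups of order 2 are: {e, (1 2)}; {e, (1 3)}; {e, (2 3)}.
So G has 3 subgroups of order 2.

3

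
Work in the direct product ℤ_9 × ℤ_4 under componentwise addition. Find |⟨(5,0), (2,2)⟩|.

|⟨(5,0)⟩| = 9 and |⟨(2,2)⟩| = 18, so |H| is a multiple of lcm(9, 18) = 18 and divides |G| = 36.
Closing under the operation: H = {(0,0), (0,2), (1,0), (1,2), (2,0), (2,2), (3,0), (3,2), (4,0), (4,2), (5,0), (5,2), (6,0), (6,2), (7,0), (7,2), (8,0), (8,2)}, so |H| = 18.

18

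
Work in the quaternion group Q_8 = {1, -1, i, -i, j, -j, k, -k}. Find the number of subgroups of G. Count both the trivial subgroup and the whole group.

6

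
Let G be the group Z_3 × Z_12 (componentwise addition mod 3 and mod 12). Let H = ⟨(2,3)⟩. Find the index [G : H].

3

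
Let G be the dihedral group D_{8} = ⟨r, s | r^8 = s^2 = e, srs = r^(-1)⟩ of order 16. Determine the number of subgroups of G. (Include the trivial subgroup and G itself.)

|G| = 16, so by Lagrange every subgroup order divides 16. Divisors: 1, 2, 4, 8, 16.
Subgroups by order — order 1: 1; order 2: 9; order 4: 5; order 8: 3; order 16: 1.
Total: 1 + 9 + 5 + 3 + 1 = 19.

19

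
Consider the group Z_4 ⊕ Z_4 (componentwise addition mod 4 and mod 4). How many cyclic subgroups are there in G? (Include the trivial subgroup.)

A cyclic subgroup of order d is generated by each of its φ(d) elements of order d, so the cyclic subgroups of order d number (#elements of order d)/φ(d).
Cyclic subgroups by order — order 1: 1; order 2: 3; order 4: 6.
Total: 10.

10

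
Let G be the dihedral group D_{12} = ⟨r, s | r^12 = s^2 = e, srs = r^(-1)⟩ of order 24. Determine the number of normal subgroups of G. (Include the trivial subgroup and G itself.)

9

G has 34 subgroups. Checking conjugation-invariance by order — order 1: 1/1 normal; order 2: 1/13 normal; order 3: 1/1 normal; order 4: 1/7 normal; order 6: 1/5 normal; order 8: 0/3 normal; order 12: 3/3 normal; order 24: 1/1 normal.
Total normal subgroups: 9.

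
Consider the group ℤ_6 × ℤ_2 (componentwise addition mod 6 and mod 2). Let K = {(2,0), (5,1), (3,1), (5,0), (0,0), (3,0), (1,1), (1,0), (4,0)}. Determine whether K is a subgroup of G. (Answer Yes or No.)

No

|K| = 9 does not divide |G| = 12, so by Lagrange K is not a subgroup.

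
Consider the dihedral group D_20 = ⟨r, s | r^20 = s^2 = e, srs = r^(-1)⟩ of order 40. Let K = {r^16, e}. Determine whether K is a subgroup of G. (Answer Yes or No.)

r^16 ∈ K but its inverse r^4 ∉ K, so K is not a subgroup.

No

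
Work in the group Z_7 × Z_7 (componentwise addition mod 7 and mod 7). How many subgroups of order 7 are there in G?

8

|G| = 49 and 7 | 49, so subgroups of order 7 are possible by Lagrange.
The subgroups of order 7 are: {(0,0), (0,1), (0,2), (0,3), (0,4), (0,5), (0,6)}; {(0,0), (1,0), (2,0), (3,0), (4,0), (5,0), (6,0)}; {(0,0), (1,1), (2,2), (3,3), (4,4), (5,5), (6,6)}; {(0,0), (1,2), (2,4), (3,6), (4,1), (5,3), (6,5)}; … (8 in all).
So G has 8 subgroups of order 7.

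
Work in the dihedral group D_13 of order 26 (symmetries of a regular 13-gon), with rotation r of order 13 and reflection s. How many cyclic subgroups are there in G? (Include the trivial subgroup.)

15

Each element a generates a cyclic subgroup ⟨a⟩; distinct elements may generate the same one (a cyclic group of order d has φ(d) generators).
Cyclic subgroups by order — order 1: 1; order 2: 13; order 13: 1.
Total: 15.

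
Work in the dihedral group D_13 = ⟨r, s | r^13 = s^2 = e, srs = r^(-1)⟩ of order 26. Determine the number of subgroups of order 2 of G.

13

|G| = 26 and 2 | 26, so subgroups of order 2 are possible by Lagrange.
The subgroups of order 2 are: {e, r^10s}; {e, r^11s}; {e, r^12s}; {e, r^2s}; … (13 in all).
So G has 13 subgroups of order 2.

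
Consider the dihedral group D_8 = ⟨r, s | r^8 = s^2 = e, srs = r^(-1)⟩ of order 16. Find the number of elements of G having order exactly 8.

4

The elements of order 8 are: r, r^3, r^5, r^7.
That's 4.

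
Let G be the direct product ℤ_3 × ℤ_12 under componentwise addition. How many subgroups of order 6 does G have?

4

|G| = 36 and 6 | 36, so subgroups of order 6 are possible by Lagrange.
The subgroups of order 6 are: {(0,0), (0,2), (0,4), (0,6), (0,8), (0,10)}; {(0,0), (0,6), (1,0), (1,6), (2,0), (2,6)}; {(0,0), (0,6), (1,4), (1,10), (2,2), (2,8)}; {(0,0), (0,6), (1,2), (1,8), (2,4), (2,10)}.
So G has 4 subgroups of order 6.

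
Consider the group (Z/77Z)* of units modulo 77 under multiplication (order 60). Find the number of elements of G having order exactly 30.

Enumerating element orders in G gives 24 elements of order 30.

24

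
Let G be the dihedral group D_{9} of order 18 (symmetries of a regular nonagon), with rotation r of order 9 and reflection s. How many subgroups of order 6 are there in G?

|G| = 18 and 6 | 18, so subgroups of order 6 are possible by Lagrange.
The subgroups of order 6 are: {e, r^3, r^6, r^2s, r^5s, r^8s}; {e, r^3, r^6, s, r^3s, r^6s}; {e, r^3, r^6, rs, r^4s, r^7s}.
So G has 3 subgroups of order 6.

3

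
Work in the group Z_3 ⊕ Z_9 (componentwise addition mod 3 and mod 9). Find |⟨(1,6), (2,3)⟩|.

3

|⟨(1,6)⟩| = 3 and |⟨(2,3)⟩| = 3, so |H| is a multiple of lcm(3, 3) = 3 and divides |G| = 27.
Closing under the operation: H = {(0,0), (1,6), (2,3)}, so |H| = 3.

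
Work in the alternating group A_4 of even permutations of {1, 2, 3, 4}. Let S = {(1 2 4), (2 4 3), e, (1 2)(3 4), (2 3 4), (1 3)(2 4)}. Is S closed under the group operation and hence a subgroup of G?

(1 2 4) ∈ S but its inverse (1 4 2) ∉ S, so S is not a subgroup.

No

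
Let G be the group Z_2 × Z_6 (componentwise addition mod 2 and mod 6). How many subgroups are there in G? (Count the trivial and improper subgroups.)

|G| = 12, so by Lagrange every subgroup order divides 12. Divisors: 1, 2, 3, 4, 6, 12.
Subgroups by order — order 1: 1; order 2: 3; order 3: 1; order 4: 1; order 6: 3; order 12: 1.
Total: 1 + 3 + 1 + 1 + 3 + 1 = 10.

10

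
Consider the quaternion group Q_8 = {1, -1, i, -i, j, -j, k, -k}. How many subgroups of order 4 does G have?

|G| = 8 and 4 | 8, so subgroups of order 4 are possible by Lagrange.
The subgroups of order 4 are: {1, -1, i, -i}; {1, -1, j, -j}; {1, -1, k, -k}.
So G has 3 subgroups of order 4.

3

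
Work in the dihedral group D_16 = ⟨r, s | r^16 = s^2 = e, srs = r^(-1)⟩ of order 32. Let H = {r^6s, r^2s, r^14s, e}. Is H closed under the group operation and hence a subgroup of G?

No

Closure fails: r^2s · r^14s = r^4 ∉ H. So H is not a subgroup.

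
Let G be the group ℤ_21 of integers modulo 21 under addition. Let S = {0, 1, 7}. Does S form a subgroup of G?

No

1 ∈ S but its inverse 20 ∉ S, so S is not a subgroup.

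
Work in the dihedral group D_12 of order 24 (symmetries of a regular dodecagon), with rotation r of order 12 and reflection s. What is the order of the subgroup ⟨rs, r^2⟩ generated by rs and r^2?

|⟨rs⟩| = 2 and |⟨r^2⟩| = 6, so |H| is a multiple of lcm(2, 6) = 6 and divides |G| = 24.
Closing under the operation: H = {e, r^2, r^4, r^6, r^8, r^10, rs, r^3s, r^5s, r^7s, r^9s, r^11s}, so |H| = 12.

12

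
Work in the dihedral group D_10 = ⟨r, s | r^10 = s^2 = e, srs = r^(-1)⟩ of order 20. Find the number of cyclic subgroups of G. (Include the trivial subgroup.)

14

Group the elements of G by the cyclic subgroup they generate; each cyclic subgroup of order d accounts for φ(d) elements.
Cyclic subgroups by order — order 1: 1; order 2: 11; order 5: 1; order 10: 1.
Total: 14.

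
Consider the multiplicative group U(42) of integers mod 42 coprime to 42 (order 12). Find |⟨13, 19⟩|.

|⟨13⟩| = 2 and |⟨19⟩| = 6, so |H| is a multiple of lcm(2, 6) = 6 and divides |G| = 12.
Closing under the operation: H = {1, 13, 19, 25, 31, 37}, so |H| = 6.

6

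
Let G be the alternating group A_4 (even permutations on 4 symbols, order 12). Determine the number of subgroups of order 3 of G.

4

|G| = 12 and 3 | 12, so subgroups of order 3 are possible by Lagrange.
The subgroups of order 3 are: {e, (1 2 3), (1 3 2)}; {e, (1 2 4), (1 4 2)}; {e, (1 3 4), (1 4 3)}; {e, (2 3 4), (2 4 3)}.
So G has 4 subgroups of order 3.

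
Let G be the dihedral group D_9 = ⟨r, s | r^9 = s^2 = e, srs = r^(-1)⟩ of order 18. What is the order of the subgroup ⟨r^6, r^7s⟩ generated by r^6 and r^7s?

|⟨r^6⟩| = 3 and |⟨r^7s⟩| = 2, so |H| is a multiple of lcm(3, 2) = 6 and divides |G| = 18.
Closing under the operation: H = {e, r^3, r^6, rs, r^4s, r^7s}, so |H| = 6.

6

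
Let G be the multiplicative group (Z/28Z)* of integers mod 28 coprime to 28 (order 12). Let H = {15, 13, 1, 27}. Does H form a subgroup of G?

Yes

|H| = 4 divides |G| = 12, consistent with Lagrange.
H contains the identity, every element's inverse is in H, and H is closed under ·: it is a subgroup.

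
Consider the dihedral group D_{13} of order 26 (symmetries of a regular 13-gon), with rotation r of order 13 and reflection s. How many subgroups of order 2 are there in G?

|G| = 26 and 2 | 26, so subgroups of order 2 are possible by Lagrange.
The subgroups of order 2 are: {e, r^10s}; {e, r^11s}; {e, r^12s}; {e, r^2s}; … (13 in all).
So G has 13 subgroups of order 2.

13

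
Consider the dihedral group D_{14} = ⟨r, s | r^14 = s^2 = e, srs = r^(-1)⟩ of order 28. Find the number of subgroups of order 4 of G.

7

|G| = 28 and 4 | 28, so subgroups of order 4 are possible by Lagrange.
The subgroups of order 4 are: {e, r^7, r^3s, r^10s}; {e, r^7, r^4s, r^11s}; {e, r^7, r^5s, r^12s}; {e, r^7, r^6s, r^13s}; … (7 in all).
So G has 7 subgroups of order 4.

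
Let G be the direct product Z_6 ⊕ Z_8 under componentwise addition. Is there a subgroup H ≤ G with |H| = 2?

2 | 48. A subgroup of order 2 is {(0,0), (0,4)}.

Yes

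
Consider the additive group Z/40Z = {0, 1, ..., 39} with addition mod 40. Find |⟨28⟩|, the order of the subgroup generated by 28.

10

In Z/40Z, the order of an element a is n/gcd(a, n).
gcd(28, 40) = 4, so |⟨28⟩| = 40/4 = 10.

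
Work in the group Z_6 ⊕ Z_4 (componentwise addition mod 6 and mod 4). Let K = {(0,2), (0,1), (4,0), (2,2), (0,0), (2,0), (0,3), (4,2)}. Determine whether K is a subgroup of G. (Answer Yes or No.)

No

Closure fails: (0,1) + (4,0) = (4,1) ∉ K. So K is not a subgroup.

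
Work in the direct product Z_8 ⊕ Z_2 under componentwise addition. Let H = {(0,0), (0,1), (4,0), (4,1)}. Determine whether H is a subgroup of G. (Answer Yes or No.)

Yes

|H| = 4 divides |G| = 16, consistent with Lagrange.
H contains the identity, every element's inverse is in H, and H is closed under +: it is a subgroup.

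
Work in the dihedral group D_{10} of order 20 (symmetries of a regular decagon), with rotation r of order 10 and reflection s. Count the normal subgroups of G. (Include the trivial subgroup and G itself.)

G has 22 subgroups. Checking conjugation-invariance by order — order 1: 1/1 normal; order 2: 1/11 normal; order 4: 0/5 normal; order 5: 1/1 normal; order 10: 3/3 normal; order 20: 1/1 normal.
Total normal subgroups: 7.

7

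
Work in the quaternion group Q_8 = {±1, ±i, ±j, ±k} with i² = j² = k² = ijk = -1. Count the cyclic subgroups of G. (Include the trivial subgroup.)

5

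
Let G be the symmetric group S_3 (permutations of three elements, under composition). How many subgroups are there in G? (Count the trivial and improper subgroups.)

|G| = 6, so by Lagrange every subgroup order divides 6. Divisors: 1, 2, 3, 6.
Subgroups by order — order 1: 1; order 2: 3; order 3: 1; order 6: 1.
Total: 1 + 3 + 1 + 1 = 6.

6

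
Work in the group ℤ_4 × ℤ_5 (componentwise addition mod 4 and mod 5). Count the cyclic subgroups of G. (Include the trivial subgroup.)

6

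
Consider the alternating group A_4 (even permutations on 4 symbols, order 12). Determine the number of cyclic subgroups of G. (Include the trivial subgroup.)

8

A cyclic subgroup of order d is generated by each of its φ(d) elements of order d, so the cyclic subgroups of order d number (#elements of order d)/φ(d).
Cyclic subgroups by order — order 1: 1; order 2: 3; order 3: 4.
Total: 8.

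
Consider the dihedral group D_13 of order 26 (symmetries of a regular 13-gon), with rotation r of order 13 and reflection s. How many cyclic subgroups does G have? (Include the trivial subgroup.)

15

Each element a generates a cyclic subgroup ⟨a⟩; distinct elements may generate the same one (a cyclic group of order d has φ(d) generators).
Cyclic subgroups by order — order 1: 1; order 2: 13; order 13: 1.
Total: 15.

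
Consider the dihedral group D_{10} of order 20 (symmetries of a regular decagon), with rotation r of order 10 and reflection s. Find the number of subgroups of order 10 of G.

|G| = 20 and 10 | 20, so subgroups of order 10 are possible by Lagrange.
The subgroups of order 10 are: {e, r, r^2, r^3, r^4, r^5, r^6, r^7, r^8, r^9}; {e, r^2, r^4, r^6, r^8, s, r^2s, r^4s, r^6s, r^8s}; {e, r^2, r^4, r^6, r^8, rs, r^3s, r^5s, r^7s, r^9s}.
So G has 3 subgroups of order 10.

3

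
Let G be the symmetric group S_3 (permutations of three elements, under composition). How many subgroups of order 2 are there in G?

3

|G| = 6 and 2 | 6, so subgroups of order 2 are possible by Lagrange.
The subgroups of order 2 are: {e, (1 2)}; {e, (1 3)}; {e, (2 3)}.
So G has 3 subgroups of order 2.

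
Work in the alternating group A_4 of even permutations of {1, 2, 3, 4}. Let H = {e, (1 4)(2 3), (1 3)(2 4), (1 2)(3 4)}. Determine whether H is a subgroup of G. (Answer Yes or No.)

Yes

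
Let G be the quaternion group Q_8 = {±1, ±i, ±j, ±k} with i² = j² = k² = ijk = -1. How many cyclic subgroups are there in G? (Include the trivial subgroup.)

Group the elements of G by the cyclic subgroup they generate; each cyclic subgroup of order d accounts for φ(d) elements.
Cyclic subgroups by order — order 1: 1; order 2: 1; order 4: 3.
Total: 5.

5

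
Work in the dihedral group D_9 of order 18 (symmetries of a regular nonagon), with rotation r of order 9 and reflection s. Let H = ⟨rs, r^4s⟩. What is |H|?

|⟨rs⟩| = 2 and |⟨r^4s⟩| = 2, so |H| is a multiple of lcm(2, 2) = 2 and divides |G| = 18.
Closing under the operation: H = {e, r^3, r^6, rs, r^4s, r^7s}, so |H| = 6.

6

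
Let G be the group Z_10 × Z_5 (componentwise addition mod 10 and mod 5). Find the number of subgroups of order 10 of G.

6

|G| = 50 and 10 | 50, so subgroups of order 10 are possible by Lagrange.
The subgroups of order 10 are: {(0,0), (0,1), (0,2), (0,3), (0,4), (5,0), (5,1), (5,2), (5,3), (5,4)}; {(0,0), (1,0), (2,0), (3,0), (4,0), (5,0), (6,0), (7,0), (8,0), (9,0)}; {(0,0), (1,1), (2,2), (3,3), (4,4), (5,0), (6,1), (7,2), (8,3), (9,4)}; {(0,0), (1,2), (2,4), (3,1), (4,3), (5,0), (6,2), (7,4), (8,1), (9,3)}; … (6 in all).
So G has 6 subgroups of order 10.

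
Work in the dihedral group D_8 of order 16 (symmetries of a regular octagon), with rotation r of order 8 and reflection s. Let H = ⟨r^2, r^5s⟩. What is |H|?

8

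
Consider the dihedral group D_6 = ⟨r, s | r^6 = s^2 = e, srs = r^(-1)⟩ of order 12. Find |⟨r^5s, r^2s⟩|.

4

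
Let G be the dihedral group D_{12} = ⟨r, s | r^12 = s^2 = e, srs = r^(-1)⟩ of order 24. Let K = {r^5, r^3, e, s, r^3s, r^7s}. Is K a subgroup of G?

r^5 ∈ K but its inverse r^7 ∉ K, so K is not a subgroup.

No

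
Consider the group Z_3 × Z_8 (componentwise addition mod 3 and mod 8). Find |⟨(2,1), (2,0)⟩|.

|⟨(2,1)⟩| = 24 and |⟨(2,0)⟩| = 3, so |H| is a multiple of lcm(24, 3) = 24 and divides |G| = 24.
Closing {(2,1), (2,0)} under the group operation gives all of G, so |H| = 24.

24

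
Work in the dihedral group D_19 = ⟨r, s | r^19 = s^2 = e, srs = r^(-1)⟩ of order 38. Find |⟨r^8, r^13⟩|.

|⟨r^8⟩| = 19 and |⟨r^13⟩| = 19, so |H| is a multiple of lcm(19, 19) = 19 and divides |G| = 38.
Closing under the operation: H = {e, r, r^2, r^3, r^4, r^5, r^6, r^7, r^8, r^9, r^10, r^11, r^12, r^13, r^14, r^15, r^16, r^17, r^18}, so |H| = 19.

19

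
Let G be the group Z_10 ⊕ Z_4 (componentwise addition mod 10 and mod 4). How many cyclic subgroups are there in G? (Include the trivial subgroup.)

Group the elements of G by the cyclic subgroup they generate; each cyclic subgroup of order d accounts for φ(d) elements.
Cyclic subgroups by order — order 1: 1; order 2: 3; order 4: 2; order 5: 1; order 10: 3; order 20: 2.
Total: 12.

12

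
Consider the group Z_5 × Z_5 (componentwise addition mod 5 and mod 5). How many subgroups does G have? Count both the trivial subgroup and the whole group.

|G| = 25, so by Lagrange every subgroup order divides 25. Divisors: 1, 5, 25.
Subgroups by order — order 1: 1; order 5: 6; order 25: 1.
Total: 1 + 6 + 1 = 8.

8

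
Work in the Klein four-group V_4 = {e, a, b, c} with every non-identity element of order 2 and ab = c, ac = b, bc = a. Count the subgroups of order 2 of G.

|G| = 4 and 2 | 4, so subgroups of order 2 are possible by Lagrange.
The subgroups of order 2 are: {e, a}; {e, b}; {e, c}.
So G has 3 subgroups of order 2.

3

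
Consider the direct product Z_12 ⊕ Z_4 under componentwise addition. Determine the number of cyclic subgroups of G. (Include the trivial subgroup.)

20

A cyclic subgroup of order d is generated by each of its φ(d) elements of order d, so the cyclic subgroups of order d number (#elements of order d)/φ(d).
Cyclic subgroups by order — order 1: 1; order 2: 3; order 3: 1; order 4: 6; order 6: 3; order 12: 6.
Total: 20.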